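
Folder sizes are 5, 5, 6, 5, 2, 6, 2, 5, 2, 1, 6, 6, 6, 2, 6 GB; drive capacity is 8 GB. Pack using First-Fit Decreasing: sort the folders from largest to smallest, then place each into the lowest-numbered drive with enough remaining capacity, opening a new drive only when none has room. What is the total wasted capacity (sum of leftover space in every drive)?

Sorted descending: 6, 6, 6, 6, 6, 6, 5, 5, 5, 5, 2, 2, 2, 2, 1.
Put 6 GB in drive 1; 2 GB remain.
Put 6 GB in drive 2; 2 GB remain.
Put 6 GB in drive 3; 2 GB remain.
Put 6 GB in drive 4; 2 GB remain.
Put 6 GB in drive 5; 2 GB remain.
Put 6 GB in drive 6; 2 GB remain.
Put 5 GB in drive 7; 3 GB remain.
Put 5 GB in drive 8; 3 GB remain.
Put 5 GB in drive 9; 3 GB remain.
Put 5 GB in drive 10; 3 GB remain.
Put 2 GB in drive 1; 0 GB remain.
Put 2 GB in drive 2; 0 GB remain.
Put 2 GB in drive 3; 0 GB remain.
Put 2 GB in drive 4; 0 GB remain.
Put 1 GB in drive 5; 1 GB remain.
10 drives × 8 GB = 80 GB; used 65 GB; unused 15 GB.

15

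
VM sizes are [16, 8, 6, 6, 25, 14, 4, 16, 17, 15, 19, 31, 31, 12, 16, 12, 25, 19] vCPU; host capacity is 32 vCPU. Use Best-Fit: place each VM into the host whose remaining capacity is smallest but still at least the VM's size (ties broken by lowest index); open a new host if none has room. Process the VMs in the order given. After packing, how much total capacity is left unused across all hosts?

host 1: place 16 vCPU, 16 vCPU left
host 1: place 8 vCPU, 8 vCPU left
host 1: place 6 vCPU, 2 vCPU left
host 2: place 6 vCPU, 26 vCPU left
host 2: place 25 vCPU, 1 vCPU left
host 3: place 14 vCPU, 18 vCPU left
host 3: place 4 vCPU, 14 vCPU left
host 4: place 16 vCPU, 16 vCPU left
host 5: place 17 vCPU, 15 vCPU left
host 5: place 15 vCPU, 0 vCPU left
host 6: place 19 vCPU, 13 vCPU left
host 7: place 31 vCPU, 1 vCPU left
host 8: place 31 vCPU, 1 vCPU left
host 6: place 12 vCPU, 1 vCPU left
host 4: place 16 vCPU, 0 vCPU left
host 3: place 12 vCPU, 2 vCPU left
host 9: place 25 vCPU, 7 vCPU left
host 10: place 19 vCPU, 13 vCPU left
10 hosts × 32 vCPU = 320 vCPU; used 292 vCPU; unused 28 vCPU.

28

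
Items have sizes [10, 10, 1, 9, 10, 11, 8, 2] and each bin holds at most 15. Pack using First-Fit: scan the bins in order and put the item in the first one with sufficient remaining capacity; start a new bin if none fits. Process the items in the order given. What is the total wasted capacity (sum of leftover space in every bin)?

29

Put 10 in bin 1; 5 remain.
Put 10 in bin 2; 5 remain.
Put 1 in bin 1; 4 remain.
Put 9 in bin 3; 6 remain.
Put 10 in bin 4; 5 remain.
Put 11 in bin 5; 4 remain.
Put 8 in bin 6; 7 remain.
Put 2 in bin 1; 2 remain.
6 bins × 15 = 90; used 61; unused 29.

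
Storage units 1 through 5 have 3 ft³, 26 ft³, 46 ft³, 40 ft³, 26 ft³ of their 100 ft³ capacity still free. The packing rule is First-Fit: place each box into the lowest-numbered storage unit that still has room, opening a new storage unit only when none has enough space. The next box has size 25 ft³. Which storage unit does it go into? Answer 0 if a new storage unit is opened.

Storage units with room: storage unit 2 (26 ft³), storage unit 3 (46 ft³), storage unit 4 (40 ft³), storage unit 5 (26 ft³).
The first with room is storage unit 2.

2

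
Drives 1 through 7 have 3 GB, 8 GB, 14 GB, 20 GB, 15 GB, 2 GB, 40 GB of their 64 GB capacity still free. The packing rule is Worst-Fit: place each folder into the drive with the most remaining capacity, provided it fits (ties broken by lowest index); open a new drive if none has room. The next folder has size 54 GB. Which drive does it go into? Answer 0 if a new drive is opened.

0

No drive has ≥ 54 GB free, so a new drive is opened.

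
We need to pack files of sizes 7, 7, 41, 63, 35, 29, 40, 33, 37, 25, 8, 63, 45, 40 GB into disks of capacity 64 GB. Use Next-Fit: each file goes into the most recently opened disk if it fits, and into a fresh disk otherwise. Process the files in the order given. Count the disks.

10

disk 1: place 7 GB, 57 GB left
disk 1: place 7 GB, 50 GB left
disk 1: place 41 GB, 9 GB left
disk 2: place 63 GB, 1 GB left
disk 3: place 35 GB, 29 GB left
disk 3: place 29 GB, 0 GB left
disk 4: place 40 GB, 24 GB left
disk 5: place 33 GB, 31 GB left
disk 6: place 37 GB, 27 GB left
disk 6: place 25 GB, 2 GB left
disk 7: place 8 GB, 56 GB left
disk 8: place 63 GB, 1 GB left
disk 9: place 45 GB, 19 GB left
disk 10: place 40 GB, 24 GB left
Final disks: [7,7,41] [63] [35,29] [40] [33] [37,25] [8] [63] [45] [40].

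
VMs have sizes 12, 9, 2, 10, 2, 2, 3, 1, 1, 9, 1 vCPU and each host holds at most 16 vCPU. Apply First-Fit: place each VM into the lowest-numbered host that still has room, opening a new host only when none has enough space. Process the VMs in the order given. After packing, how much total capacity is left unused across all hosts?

12 vCPU → host 1 (remaining 4 vCPU)
9 vCPU → host 2 (remaining 7 vCPU)
2 vCPU → host 1 (remaining 2 vCPU)
10 vCPU → host 3 (remaining 6 vCPU)
2 vCPU → host 1 (remaining 0 vCPU)
2 vCPU → host 2 (remaining 5 vCPU)
3 vCPU → host 2 (remaining 2 vCPU)
1 vCPU → host 2 (remaining 1 vCPU)
1 vCPU → host 2 (remaining 0 vCPU)
9 vCPU → host 4 (remaining 7 vCPU)
1 vCPU → host 3 (remaining 5 vCPU)
4 hosts × 16 vCPU = 64 vCPU; used 52 vCPU; unused 12 vCPU.

12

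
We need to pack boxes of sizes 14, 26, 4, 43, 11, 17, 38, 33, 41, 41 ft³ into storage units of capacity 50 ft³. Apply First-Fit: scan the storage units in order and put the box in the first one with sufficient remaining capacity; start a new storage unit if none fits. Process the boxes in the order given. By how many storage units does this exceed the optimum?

1

First-Fit: [14,26,4] [43] [11,17] [38] [33] [41] [41] → 7 storage units.
Total size 268 ft³; any packing needs at least ⌈268/50⌉ = 6 storage units.
An optimal packing achieves that bound: [43,4] [41] [41] [38,11] [33,17] [26,14] → 6 storage units.
Excess: 7 − 6 = 1.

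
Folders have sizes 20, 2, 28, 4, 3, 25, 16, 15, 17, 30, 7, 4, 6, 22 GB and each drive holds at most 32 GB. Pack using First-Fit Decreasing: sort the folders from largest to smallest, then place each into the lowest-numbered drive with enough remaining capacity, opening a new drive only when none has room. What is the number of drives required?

Sorted descending: 30, 28, 25, 22, 20, 17, 16, 15, 7, 6, 4, 4, 3, 2.
Put 30 GB in drive 1; 2 GB remain.
Put 28 GB in drive 2; 4 GB remain.
Put 25 GB in drive 3; 7 GB remain.
Put 22 GB in drive 4; 10 GB remain.
Put 20 GB in drive 5; 12 GB remain.
Put 17 GB in drive 6; 15 GB remain.
Put 16 GB in drive 7; 16 GB remain.
Put 15 GB in drive 6; 0 GB remain.
Put 7 GB in drive 3; 0 GB remain.
Put 6 GB in drive 4; 4 GB remain.
Put 4 GB in drive 2; 0 GB remain.
Put 4 GB in drive 4; 0 GB remain.
Put 3 GB in drive 5; 9 GB remain.
Put 2 GB in drive 1; 0 GB remain.
Final drives: [30,2] [28,4] [25,7] [22,6,4] [20,3] [17,15] [16].

7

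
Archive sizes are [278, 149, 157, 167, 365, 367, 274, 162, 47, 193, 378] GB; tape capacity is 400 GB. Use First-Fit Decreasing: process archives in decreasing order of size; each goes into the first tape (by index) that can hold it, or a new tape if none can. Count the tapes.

8

Sorted descending: 378, 367, 365, 278, 274, 193, 167, 162, 157, 149, 47.
tape 1: place 378 GB, 22 GB left
tape 2: place 367 GB, 33 GB left
tape 3: place 365 GB, 35 GB left
tape 4: place 278 GB, 122 GB left
tape 5: place 274 GB, 126 GB left
tape 6: place 193 GB, 207 GB left
tape 6: place 167 GB, 40 GB left
tape 7: place 162 GB, 238 GB left
tape 7: place 157 GB, 81 GB left
tape 8: place 149 GB, 251 GB left
tape 4: place 47 GB, 75 GB left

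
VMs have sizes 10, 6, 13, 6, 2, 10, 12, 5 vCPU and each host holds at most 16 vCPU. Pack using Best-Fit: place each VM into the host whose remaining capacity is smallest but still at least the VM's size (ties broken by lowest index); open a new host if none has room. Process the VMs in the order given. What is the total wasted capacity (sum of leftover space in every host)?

Put 10 vCPU in host 1; 6 vCPU remain.
Put 6 vCPU in host 1; 0 vCPU remain.
Put 13 vCPU in host 2; 3 vCPU remain.
Put 6 vCPU in host 3; 10 vCPU remain.
Put 2 vCPU in host 2; 1 vCPU remain.
Put 10 vCPU in host 3; 0 vCPU remain.
Put 12 vCPU in host 4; 4 vCPU remain.
Put 5 vCPU in host 5; 11 vCPU remain.
5 hosts × 16 vCPU = 80 vCPU; used 64 vCPU; unused 16 vCPU.

16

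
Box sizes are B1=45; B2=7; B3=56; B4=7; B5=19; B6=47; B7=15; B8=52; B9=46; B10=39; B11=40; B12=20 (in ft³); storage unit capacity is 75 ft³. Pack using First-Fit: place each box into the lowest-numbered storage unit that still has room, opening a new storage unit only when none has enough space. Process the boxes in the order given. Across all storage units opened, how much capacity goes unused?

132

storage unit 1: place B1 (45 ft³), 30 ft³ left
storage unit 1: place B2 (7 ft³), 23 ft³ left
storage unit 2: place B3 (56 ft³), 19 ft³ left
storage unit 1: place B4 (7 ft³), 16 ft³ left
storage unit 2: place B5 (19 ft³), 0 ft³ left
storage unit 3: place B6 (47 ft³), 28 ft³ left
storage unit 1: place B7 (15 ft³), 1 ft³ left
storage unit 4: place B8 (52 ft³), 23 ft³ left
storage unit 5: place B9 (46 ft³), 29 ft³ left
storage unit 6: place B10 (39 ft³), 36 ft³ left
storage unit 7: place B11 (40 ft³), 35 ft³ left
storage unit 3: place B12 (20 ft³), 8 ft³ left
7 storage units × 75 ft³ = 525 ft³; used 393 ft³; unused 132 ft³.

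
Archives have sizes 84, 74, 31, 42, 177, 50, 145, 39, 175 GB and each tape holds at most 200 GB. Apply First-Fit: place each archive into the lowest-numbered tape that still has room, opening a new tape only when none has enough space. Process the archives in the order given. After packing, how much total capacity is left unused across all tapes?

183

tape 1: place 84 GB, 116 GB left
tape 1: place 74 GB, 42 GB left
tape 1: place 31 GB, 11 GB left
tape 2: place 42 GB, 158 GB left
tape 3: place 177 GB, 23 GB left
tape 2: place 50 GB, 108 GB left
tape 4: place 145 GB, 55 GB left
tape 2: place 39 GB, 69 GB left
tape 5: place 175 GB, 25 GB left
5 tapes × 200 GB = 1000 GB; used 817 GB; unused 183 GB.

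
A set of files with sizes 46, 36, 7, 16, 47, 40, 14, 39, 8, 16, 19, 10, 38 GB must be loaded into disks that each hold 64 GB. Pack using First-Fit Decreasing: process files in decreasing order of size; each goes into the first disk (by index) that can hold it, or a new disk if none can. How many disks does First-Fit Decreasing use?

6

Sorted descending: 47, 46, 40, 39, 38, 36, 19, 16, 16, 14, 10, 8, 7.
Put 47 GB in disk 1; 17 GB remain.
Put 46 GB in disk 2; 18 GB remain.
Put 40 GB in disk 3; 24 GB remain.
Put 39 GB in disk 4; 25 GB remain.
Put 38 GB in disk 5; 26 GB remain.
Put 36 GB in disk 6; 28 GB remain.
Put 19 GB in disk 3; 5 GB remain.
Put 16 GB in disk 1; 1 GB remain.
Put 16 GB in disk 2; 2 GB remain.
Put 14 GB in disk 4; 11 GB remain.
Put 10 GB in disk 4; 1 GB remain.
Put 8 GB in disk 5; 18 GB remain.
Put 7 GB in disk 5; 11 GB remain.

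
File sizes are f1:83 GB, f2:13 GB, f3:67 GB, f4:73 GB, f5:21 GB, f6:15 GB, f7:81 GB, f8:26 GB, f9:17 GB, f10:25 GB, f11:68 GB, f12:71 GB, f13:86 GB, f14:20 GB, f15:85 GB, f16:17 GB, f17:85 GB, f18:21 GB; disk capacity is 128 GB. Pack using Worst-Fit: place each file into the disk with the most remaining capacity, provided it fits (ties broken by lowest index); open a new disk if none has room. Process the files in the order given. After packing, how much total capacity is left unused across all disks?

disk 1: place f1 (83 GB), 45 GB left
disk 1: place f2 (13 GB), 32 GB left
disk 2: place f3 (67 GB), 61 GB left
disk 3: place f4 (73 GB), 55 GB left
disk 2: place f5 (21 GB), 40 GB left
disk 3: place f6 (15 GB), 40 GB left
disk 4: place f7 (81 GB), 47 GB left
disk 4: place f8 (26 GB), 21 GB left
disk 2: place f9 (17 GB), 23 GB left
disk 3: place f10 (25 GB), 15 GB left
disk 5: place f11 (68 GB), 60 GB left
disk 6: place f12 (71 GB), 57 GB left
disk 7: place f13 (86 GB), 42 GB left
disk 5: place f14 (20 GB), 40 GB left
disk 8: place f15 (85 GB), 43 GB left
disk 6: place f16 (17 GB), 40 GB left
disk 9: place f17 (85 GB), 43 GB left
disk 8: place f18 (21 GB), 22 GB left
9 disks × 128 GB = 1152 GB; used 874 GB; unused 278 GB.

278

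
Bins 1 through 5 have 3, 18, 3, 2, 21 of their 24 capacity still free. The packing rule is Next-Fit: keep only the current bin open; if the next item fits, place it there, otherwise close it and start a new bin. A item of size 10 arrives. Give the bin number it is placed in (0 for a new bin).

5

Next-Fit only looks at bin 5, which has 21 free.
10 fits there.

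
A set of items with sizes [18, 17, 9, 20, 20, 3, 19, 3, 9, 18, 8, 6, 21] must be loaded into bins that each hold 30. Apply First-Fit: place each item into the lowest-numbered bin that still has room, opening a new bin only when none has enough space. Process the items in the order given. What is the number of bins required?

7

Put 18 in bin 1; 12 remain.
Put 17 in bin 2; 13 remain.
Put 9 in bin 1; 3 remain.
Put 20 in bin 3; 10 remain.
Put 20 in bin 4; 10 remain.
Put 3 in bin 1; 0 remain.
Put 19 in bin 5; 11 remain.
Put 3 in bin 2; 10 remain.
Put 9 in bin 2; 1 remain.
Put 18 in bin 6; 12 remain.
Put 8 in bin 3; 2 remain.
Put 6 in bin 4; 4 remain.
Put 21 in bin 7; 9 remain.
Final bins: [18,9,3] [17,3,9] [20,8] [20,6] [19] [18] [21].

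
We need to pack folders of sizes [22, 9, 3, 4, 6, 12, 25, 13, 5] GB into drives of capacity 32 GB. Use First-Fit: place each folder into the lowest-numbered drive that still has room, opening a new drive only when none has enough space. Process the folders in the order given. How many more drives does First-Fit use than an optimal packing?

First-Fit: [22,9] [3,4,6,12,5] [25] [13] → 4 drives.
Total size 99 GB; any packing needs at least ⌈99/32⌉ = 4 drives.
So 4 is already optimal.

0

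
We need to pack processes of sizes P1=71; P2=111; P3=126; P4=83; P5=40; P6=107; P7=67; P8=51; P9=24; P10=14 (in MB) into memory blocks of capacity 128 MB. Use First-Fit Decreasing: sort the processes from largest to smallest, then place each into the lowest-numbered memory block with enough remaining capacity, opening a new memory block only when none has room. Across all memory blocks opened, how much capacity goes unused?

74

Sorted descending: 126, 111, 107, 83, 71, 67, 51, 40, 24, 14.
Put 126 MB in memory block 1; 2 MB remain.
Put 111 MB in memory block 2; 17 MB remain.
Put 107 MB in memory block 3; 21 MB remain.
Put 83 MB in memory block 4; 45 MB remain.
Put 71 MB in memory block 5; 57 MB remain.
Put 67 MB in memory block 6; 61 MB remain.
Put 51 MB in memory block 5; 6 MB remain.
Put 40 MB in memory block 4; 5 MB remain.
Put 24 MB in memory block 6; 37 MB remain.
Put 14 MB in memory block 2; 3 MB remain.
6 memory blocks × 128 MB = 768 MB; used 694 MB; unused 74 MB.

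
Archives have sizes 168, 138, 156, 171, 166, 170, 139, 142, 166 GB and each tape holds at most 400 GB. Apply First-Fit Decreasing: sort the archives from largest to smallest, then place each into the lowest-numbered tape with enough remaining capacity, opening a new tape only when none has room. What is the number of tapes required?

5

Sorted descending: 171, 170, 168, 166, 166, 156, 142, 139, 138.
Put 171 GB in tape 1; 229 GB remain.
Put 170 GB in tape 1; 59 GB remain.
Put 168 GB in tape 2; 232 GB remain.
Put 166 GB in tape 2; 66 GB remain.
Put 166 GB in tape 3; 234 GB remain.
Put 156 GB in tape 3; 78 GB remain.
Put 142 GB in tape 4; 258 GB remain.
Put 139 GB in tape 4; 119 GB remain.
Put 138 GB in tape 5; 262 GB remain.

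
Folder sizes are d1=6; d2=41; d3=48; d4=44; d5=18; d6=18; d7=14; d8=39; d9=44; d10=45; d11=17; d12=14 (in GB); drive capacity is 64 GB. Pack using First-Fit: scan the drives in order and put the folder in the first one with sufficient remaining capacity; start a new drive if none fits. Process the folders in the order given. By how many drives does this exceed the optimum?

0

First-Fit: [6,41,14] [48,14] [44,18] [18,39] [44,17] [45] → 6 drives.
Total size 348 GB; any packing needs at least ⌈348/64⌉ = 6 drives.
So 6 is already optimal.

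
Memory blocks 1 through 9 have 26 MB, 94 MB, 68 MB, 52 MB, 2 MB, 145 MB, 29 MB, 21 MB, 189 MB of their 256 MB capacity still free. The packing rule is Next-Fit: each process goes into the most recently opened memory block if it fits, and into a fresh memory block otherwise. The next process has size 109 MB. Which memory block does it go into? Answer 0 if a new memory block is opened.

Next-Fit only looks at memory block 9, which has 189 MB free.
109 MB fits there.

9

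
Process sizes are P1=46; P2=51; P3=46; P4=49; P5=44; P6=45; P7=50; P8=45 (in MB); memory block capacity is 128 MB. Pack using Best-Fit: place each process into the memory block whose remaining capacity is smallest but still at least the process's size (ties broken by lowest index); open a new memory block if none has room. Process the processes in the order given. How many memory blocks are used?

4

P1 (46 MB) → memory block 1 (remaining 82 MB)
P2 (51 MB) → memory block 1 (remaining 31 MB)
P3 (46 MB) → memory block 2 (remaining 82 MB)
P4 (49 MB) → memory block 2 (remaining 33 MB)
P5 (44 MB) → memory block 3 (remaining 84 MB)
P6 (45 MB) → memory block 3 (remaining 39 MB)
P7 (50 MB) → memory block 4 (remaining 78 MB)
P8 (45 MB) → memory block 4 (remaining 33 MB)
Final memory blocks: [46,51] [46,49] [44,45] [50,45].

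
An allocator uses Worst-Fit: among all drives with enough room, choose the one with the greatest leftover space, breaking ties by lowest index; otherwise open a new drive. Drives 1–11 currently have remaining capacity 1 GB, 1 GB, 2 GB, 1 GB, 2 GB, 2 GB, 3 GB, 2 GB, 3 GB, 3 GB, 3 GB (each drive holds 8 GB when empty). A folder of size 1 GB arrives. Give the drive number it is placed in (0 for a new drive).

Drives with room: drive 1 (1 GB), drive 2 (1 GB), drive 3 (2 GB), drive 4 (1 GB), drive 5 (2 GB), drive 6 (2 GB), drive 7 (3 GB), drive 8 (2 GB), drive 9 (3 GB), drive 10 (3 GB), drive 11 (3 GB).
Most room is drive 7 with 3 GB free.

7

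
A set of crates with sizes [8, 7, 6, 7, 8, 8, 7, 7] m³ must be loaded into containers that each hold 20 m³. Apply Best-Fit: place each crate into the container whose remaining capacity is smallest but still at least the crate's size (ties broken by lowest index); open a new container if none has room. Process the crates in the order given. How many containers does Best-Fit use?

4

8 m³ → container 1 (remaining 12 m³)
7 m³ → container 1 (remaining 5 m³)
6 m³ → container 2 (remaining 14 m³)
7 m³ → container 2 (remaining 7 m³)
8 m³ → container 3 (remaining 12 m³)
8 m³ → container 3 (remaining 4 m³)
7 m³ → container 2 (remaining 0 m³)
7 m³ → container 4 (remaining 13 m³)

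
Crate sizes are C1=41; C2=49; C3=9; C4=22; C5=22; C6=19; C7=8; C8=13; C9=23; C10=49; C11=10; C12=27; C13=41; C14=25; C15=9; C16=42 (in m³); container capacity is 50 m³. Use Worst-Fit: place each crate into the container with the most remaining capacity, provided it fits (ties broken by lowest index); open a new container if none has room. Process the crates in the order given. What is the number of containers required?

10

Put C1 (41 m³) in container 1; 9 m³ remain.
Put C2 (49 m³) in container 2; 1 m³ remain.
Put C3 (9 m³) in container 1; 0 m³ remain.
Put C4 (22 m³) in container 3; 28 m³ remain.
Put C5 (22 m³) in container 3; 6 m³ remain.
Put C6 (19 m³) in container 4; 31 m³ remain.
Put C7 (8 m³) in container 4; 23 m³ remain.
Put C8 (13 m³) in container 4; 10 m³ remain.
Put C9 (23 m³) in container 5; 27 m³ remain.
Put C10 (49 m³) in container 6; 1 m³ remain.
Put C11 (10 m³) in container 5; 17 m³ remain.
Put C12 (27 m³) in container 7; 23 m³ remain.
Put C13 (41 m³) in container 8; 9 m³ remain.
Put C14 (25 m³) in container 9; 25 m³ remain.
Put C15 (9 m³) in container 9; 16 m³ remain.
Put C16 (42 m³) in container 10; 8 m³ remain.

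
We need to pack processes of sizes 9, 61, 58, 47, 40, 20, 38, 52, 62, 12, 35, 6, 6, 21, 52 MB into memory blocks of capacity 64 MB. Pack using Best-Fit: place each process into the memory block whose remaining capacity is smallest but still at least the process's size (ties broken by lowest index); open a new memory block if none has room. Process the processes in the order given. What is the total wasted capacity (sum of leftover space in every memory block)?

57

memory block 1: place 9 MB, 55 MB left
memory block 2: place 61 MB, 3 MB left
memory block 3: place 58 MB, 6 MB left
memory block 1: place 47 MB, 8 MB left
memory block 4: place 40 MB, 24 MB left
memory block 4: place 20 MB, 4 MB left
memory block 5: place 38 MB, 26 MB left
memory block 6: place 52 MB, 12 MB left
memory block 7: place 62 MB, 2 MB left
memory block 6: place 12 MB, 0 MB left
memory block 8: place 35 MB, 29 MB left
memory block 3: place 6 MB, 0 MB left
memory block 1: place 6 MB, 2 MB left
memory block 5: place 21 MB, 5 MB left
memory block 9: place 52 MB, 12 MB left
9 memory blocks × 64 MB = 576 MB; used 519 MB; unused 57 MB.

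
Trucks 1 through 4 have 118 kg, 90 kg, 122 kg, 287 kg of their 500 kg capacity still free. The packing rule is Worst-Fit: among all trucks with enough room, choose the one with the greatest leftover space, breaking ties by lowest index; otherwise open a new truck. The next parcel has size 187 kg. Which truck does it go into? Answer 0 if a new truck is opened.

Trucks with room: truck 4 (287 kg).
Most room is truck 4 with 287 kg free.

4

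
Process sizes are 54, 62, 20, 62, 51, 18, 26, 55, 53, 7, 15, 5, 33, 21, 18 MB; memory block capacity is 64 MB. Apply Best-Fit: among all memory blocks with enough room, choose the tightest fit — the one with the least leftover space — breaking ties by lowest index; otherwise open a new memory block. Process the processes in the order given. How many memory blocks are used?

54 MB → memory block 1 (remaining 10 MB)
62 MB → memory block 2 (remaining 2 MB)
20 MB → memory block 3 (remaining 44 MB)
62 MB → memory block 4 (remaining 2 MB)
51 MB → memory block 5 (remaining 13 MB)
18 MB → memory block 3 (remaining 26 MB)
26 MB → memory block 3 (remaining 0 MB)
55 MB → memory block 6 (remaining 9 MB)
53 MB → memory block 7 (remaining 11 MB)
7 MB → memory block 6 (remaining 2 MB)
15 MB → memory block 8 (remaining 49 MB)
5 MB → memory block 1 (remaining 5 MB)
33 MB → memory block 8 (remaining 16 MB)
21 MB → memory block 9 (remaining 43 MB)
18 MB → memory block 9 (remaining 25 MB)

9 memory blocks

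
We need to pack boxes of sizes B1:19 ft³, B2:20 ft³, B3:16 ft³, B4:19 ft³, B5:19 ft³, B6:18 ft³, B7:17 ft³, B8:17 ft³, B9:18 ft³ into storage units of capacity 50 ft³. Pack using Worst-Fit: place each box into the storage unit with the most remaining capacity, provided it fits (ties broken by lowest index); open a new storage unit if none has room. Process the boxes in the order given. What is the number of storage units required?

storage unit 1: place B1 (19 ft³), 31 ft³ left
storage unit 1: place B2 (20 ft³), 11 ft³ left
storage unit 2: place B3 (16 ft³), 34 ft³ left
storage unit 2: place B4 (19 ft³), 15 ft³ left
storage unit 3: place B5 (19 ft³), 31 ft³ left
storage unit 3: place B6 (18 ft³), 13 ft³ left
storage unit 4: place B7 (17 ft³), 33 ft³ left
storage unit 4: place B8 (17 ft³), 16 ft³ left
storage unit 5: place B9 (18 ft³), 32 ft³ left
Final storage units: [19,20] [16,19] [19,18] [17,17] [18].

5 storage units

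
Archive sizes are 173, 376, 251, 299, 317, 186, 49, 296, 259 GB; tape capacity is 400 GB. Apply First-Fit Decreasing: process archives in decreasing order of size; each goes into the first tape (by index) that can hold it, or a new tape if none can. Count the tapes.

Sorted descending: 376, 317, 299, 296, 259, 251, 186, 173, 49.
tape 1: place 376 GB, 24 GB left
tape 2: place 317 GB, 83 GB left
tape 3: place 299 GB, 101 GB left
tape 4: place 296 GB, 104 GB left
tape 5: place 259 GB, 141 GB left
tape 6: place 251 GB, 149 GB left
tape 7: place 186 GB, 214 GB left
tape 7: place 173 GB, 41 GB left
tape 2: place 49 GB, 34 GB left
Final tapes: [376] [317,49] [299] [296] [259] [251] [186,173].

7 tapes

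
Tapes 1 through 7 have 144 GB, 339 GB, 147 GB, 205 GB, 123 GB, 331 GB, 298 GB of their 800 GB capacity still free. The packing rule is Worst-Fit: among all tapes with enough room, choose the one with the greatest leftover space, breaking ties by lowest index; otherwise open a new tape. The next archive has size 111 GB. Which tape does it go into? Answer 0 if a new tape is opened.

Tapes with room: tape 1 (144 GB), tape 2 (339 GB), tape 3 (147 GB), tape 4 (205 GB), tape 5 (123 GB), tape 6 (331 GB), tape 7 (298 GB).
Most room is tape 2 with 339 GB free.

2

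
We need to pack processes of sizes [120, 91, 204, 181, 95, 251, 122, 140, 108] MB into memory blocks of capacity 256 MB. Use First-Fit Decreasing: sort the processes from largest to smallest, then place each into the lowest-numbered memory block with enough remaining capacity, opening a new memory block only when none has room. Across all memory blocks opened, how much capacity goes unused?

224

Sorted descending: 251, 204, 181, 140, 122, 120, 108, 95, 91.
Put 251 MB in memory block 1; 5 MB remain.
Put 204 MB in memory block 2; 52 MB remain.
Put 181 MB in memory block 3; 75 MB remain.
Put 140 MB in memory block 4; 116 MB remain.
Put 122 MB in memory block 5; 134 MB remain.
Put 120 MB in memory block 5; 14 MB remain.
Put 108 MB in memory block 4; 8 MB remain.
Put 95 MB in memory block 6; 161 MB remain.
Put 91 MB in memory block 6; 70 MB remain.
6 memory blocks × 256 MB = 1536 MB; used 1312 MB; unused 224 MB.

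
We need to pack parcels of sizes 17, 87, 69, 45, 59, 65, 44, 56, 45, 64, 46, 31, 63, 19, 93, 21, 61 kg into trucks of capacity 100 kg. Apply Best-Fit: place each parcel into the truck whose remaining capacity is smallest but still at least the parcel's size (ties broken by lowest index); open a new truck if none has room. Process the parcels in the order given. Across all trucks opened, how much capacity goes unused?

17 kg → truck 1 (remaining 83 kg)
87 kg → truck 2 (remaining 13 kg)
69 kg → truck 1 (remaining 14 kg)
45 kg → truck 3 (remaining 55 kg)
59 kg → truck 4 (remaining 41 kg)
65 kg → truck 5 (remaining 35 kg)
44 kg → truck 3 (remaining 11 kg)
56 kg → truck 6 (remaining 44 kg)
45 kg → truck 7 (remaining 55 kg)
64 kg → truck 8 (remaining 36 kg)
46 kg → truck 7 (remaining 9 kg)
31 kg → truck 5 (remaining 4 kg)
63 kg → truck 9 (remaining 37 kg)
19 kg → truck 8 (remaining 17 kg)
93 kg → truck 10 (remaining 7 kg)
21 kg → truck 9 (remaining 16 kg)
61 kg → truck 11 (remaining 39 kg)
11 trucks × 100 kg = 1100 kg; used 885 kg; unused 215 kg.

215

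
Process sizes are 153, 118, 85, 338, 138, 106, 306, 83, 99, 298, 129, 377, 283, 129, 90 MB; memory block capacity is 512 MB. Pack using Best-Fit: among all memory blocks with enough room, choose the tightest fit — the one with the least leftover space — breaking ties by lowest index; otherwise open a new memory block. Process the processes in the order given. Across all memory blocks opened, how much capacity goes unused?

340

memory block 1: place 153 MB, 359 MB left
memory block 1: place 118 MB, 241 MB left
memory block 1: place 85 MB, 156 MB left
memory block 2: place 338 MB, 174 MB left
memory block 1: place 138 MB, 18 MB left
memory block 2: place 106 MB, 68 MB left
memory block 3: place 306 MB, 206 MB left
memory block 3: place 83 MB, 123 MB left
memory block 3: place 99 MB, 24 MB left
memory block 4: place 298 MB, 214 MB left
memory block 4: place 129 MB, 85 MB left
memory block 5: place 377 MB, 135 MB left
memory block 6: place 283 MB, 229 MB left
memory block 5: place 129 MB, 6 MB left
memory block 6: place 90 MB, 139 MB left
6 memory blocks × 512 MB = 3072 MB; used 2732 MB; unused 340 MB.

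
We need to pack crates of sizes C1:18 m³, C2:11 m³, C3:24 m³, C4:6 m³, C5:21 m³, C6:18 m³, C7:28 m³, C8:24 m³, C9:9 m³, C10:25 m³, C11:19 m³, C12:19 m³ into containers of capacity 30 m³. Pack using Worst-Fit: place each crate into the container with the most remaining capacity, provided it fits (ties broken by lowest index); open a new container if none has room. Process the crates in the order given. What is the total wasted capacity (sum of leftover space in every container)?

48

C1 (18 m³) → container 1 (remaining 12 m³)
C2 (11 m³) → container 1 (remaining 1 m³)
C3 (24 m³) → container 2 (remaining 6 m³)
C4 (6 m³) → container 2 (remaining 0 m³)
C5 (21 m³) → container 3 (remaining 9 m³)
C6 (18 m³) → container 4 (remaining 12 m³)
C7 (28 m³) → container 5 (remaining 2 m³)
C8 (24 m³) → container 6 (remaining 6 m³)
C9 (9 m³) → container 4 (remaining 3 m³)
C10 (25 m³) → container 7 (remaining 5 m³)
C11 (19 m³) → container 8 (remaining 11 m³)
C12 (19 m³) → container 9 (remaining 11 m³)
9 containers × 30 m³ = 270 m³; used 222 m³; unused 48 m³.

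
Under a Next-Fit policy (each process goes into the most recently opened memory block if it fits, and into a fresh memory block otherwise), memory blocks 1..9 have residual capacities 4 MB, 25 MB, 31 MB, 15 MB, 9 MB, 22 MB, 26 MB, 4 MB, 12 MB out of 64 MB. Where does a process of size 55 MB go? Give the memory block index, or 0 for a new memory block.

Next-Fit only looks at memory block 9, which has 12 MB free.
55 MB does not fit, so a new memory block is opened.

0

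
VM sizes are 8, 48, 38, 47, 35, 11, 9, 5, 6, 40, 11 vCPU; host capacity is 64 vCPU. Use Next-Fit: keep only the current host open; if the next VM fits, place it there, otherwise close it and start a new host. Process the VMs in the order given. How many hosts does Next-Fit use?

5 hosts

8 vCPU → host 1 (remaining 56 vCPU)
48 vCPU → host 1 (remaining 8 vCPU)
38 vCPU → host 2 (remaining 26 vCPU)
47 vCPU → host 3 (remaining 17 vCPU)
35 vCPU → host 4 (remaining 29 vCPU)
11 vCPU → host 4 (remaining 18 vCPU)
9 vCPU → host 4 (remaining 9 vCPU)
5 vCPU → host 4 (remaining 4 vCPU)
6 vCPU → host 5 (remaining 58 vCPU)
40 vCPU → host 5 (remaining 18 vCPU)
11 vCPU → host 5 (remaining 7 vCPU)
Final hosts: [8,48] [38] [47] [35,11,9,5] [6,40,11].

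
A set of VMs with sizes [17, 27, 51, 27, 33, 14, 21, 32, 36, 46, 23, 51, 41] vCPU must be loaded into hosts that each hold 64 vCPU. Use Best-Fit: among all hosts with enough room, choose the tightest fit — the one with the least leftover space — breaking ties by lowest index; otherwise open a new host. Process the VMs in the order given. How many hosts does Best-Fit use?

host 1: place 17 vCPU, 47 vCPU left
host 1: place 27 vCPU, 20 vCPU left
host 2: place 51 vCPU, 13 vCPU left
host 3: place 27 vCPU, 37 vCPU left
host 3: place 33 vCPU, 4 vCPU left
host 1: place 14 vCPU, 6 vCPU left
host 4: place 21 vCPU, 43 vCPU left
host 4: place 32 vCPU, 11 vCPU left
host 5: place 36 vCPU, 28 vCPU left
host 6: place 46 vCPU, 18 vCPU left
host 5: place 23 vCPU, 5 vCPU left
host 7: place 51 vCPU, 13 vCPU left
host 8: place 41 vCPU, 23 vCPU left

8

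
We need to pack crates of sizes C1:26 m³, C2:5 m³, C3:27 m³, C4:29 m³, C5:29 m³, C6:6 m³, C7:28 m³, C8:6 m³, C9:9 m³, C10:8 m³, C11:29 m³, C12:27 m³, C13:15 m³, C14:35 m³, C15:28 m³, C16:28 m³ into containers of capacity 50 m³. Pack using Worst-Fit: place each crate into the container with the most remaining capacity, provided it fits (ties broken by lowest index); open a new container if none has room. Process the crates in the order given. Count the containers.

10

Put C1 (26 m³) in container 1; 24 m³ remain.
Put C2 (5 m³) in container 1; 19 m³ remain.
Put C3 (27 m³) in container 2; 23 m³ remain.
Put C4 (29 m³) in container 3; 21 m³ remain.
Put C5 (29 m³) in container 4; 21 m³ remain.
Put C6 (6 m³) in container 2; 17 m³ remain.
Put C7 (28 m³) in container 5; 22 m³ remain.
Put C8 (6 m³) in container 5; 16 m³ remain.
Put C9 (9 m³) in container 3; 12 m³ remain.
Put C10 (8 m³) in container 4; 13 m³ remain.
Put C11 (29 m³) in container 6; 21 m³ remain.
Put C12 (27 m³) in container 7; 23 m³ remain.
Put C13 (15 m³) in container 7; 8 m³ remain.
Put C14 (35 m³) in container 8; 15 m³ remain.
Put C15 (28 m³) in container 9; 22 m³ remain.
Put C16 (28 m³) in container 10; 22 m³ remain.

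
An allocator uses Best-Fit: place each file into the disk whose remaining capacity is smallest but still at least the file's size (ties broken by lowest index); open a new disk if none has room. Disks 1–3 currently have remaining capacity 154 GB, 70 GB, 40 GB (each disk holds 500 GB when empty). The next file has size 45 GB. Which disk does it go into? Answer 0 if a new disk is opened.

Disks with room: disk 1 (154 GB), disk 2 (70 GB).
Tightest fit is disk 2 with 70 GB free.

2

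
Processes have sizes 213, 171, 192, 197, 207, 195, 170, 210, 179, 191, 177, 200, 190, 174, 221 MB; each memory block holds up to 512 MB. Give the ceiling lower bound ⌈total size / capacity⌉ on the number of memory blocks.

6 memory blocks

Total size = 213 + 171 + 192 + 197 + 207 + 195 + 170 + 210 + 179 + 191 + 177 + 200 + 190 + 174 + 221 = 2887 MB.
⌈2887 / 512⌉ = 6.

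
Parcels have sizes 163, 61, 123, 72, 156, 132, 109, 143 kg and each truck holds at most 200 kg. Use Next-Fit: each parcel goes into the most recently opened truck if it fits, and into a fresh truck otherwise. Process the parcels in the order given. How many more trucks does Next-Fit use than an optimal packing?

1

Next-Fit: [163] [61,123] [72] [156] [132] [109] [143] → 7 trucks.
6 parcels exceed 100 kg (half the capacity), and no two of those can share a truck, so at least 6 trucks are needed.
An optimal packing achieves that bound: [163] [156] [143] [132,61] [123,72] [109] → 6 trucks.
Excess: 7 − 6 = 1.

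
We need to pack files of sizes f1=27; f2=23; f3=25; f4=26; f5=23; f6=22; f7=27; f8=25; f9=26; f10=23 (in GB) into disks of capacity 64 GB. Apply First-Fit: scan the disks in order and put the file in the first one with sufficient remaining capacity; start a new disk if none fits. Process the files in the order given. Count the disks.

disk 1: place f1 (27 GB), 37 GB left
disk 1: place f2 (23 GB), 14 GB left
disk 2: place f3 (25 GB), 39 GB left
disk 2: place f4 (26 GB), 13 GB left
disk 3: place f5 (23 GB), 41 GB left
disk 3: place f6 (22 GB), 19 GB left
disk 4: place f7 (27 GB), 37 GB left
disk 4: place f8 (25 GB), 12 GB left
disk 5: place f9 (26 GB), 38 GB left
disk 5: place f10 (23 GB), 15 GB left

5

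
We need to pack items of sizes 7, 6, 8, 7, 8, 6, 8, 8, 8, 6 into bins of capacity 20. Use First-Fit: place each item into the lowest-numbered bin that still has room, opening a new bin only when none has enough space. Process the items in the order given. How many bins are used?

bin 1: place 7, 13 left
bin 1: place 6, 7 left
bin 2: place 8, 12 left
bin 1: place 7, 0 left
bin 2: place 8, 4 left
bin 3: place 6, 14 left
bin 3: place 8, 6 left
bin 4: place 8, 12 left
bin 4: place 8, 4 left
bin 3: place 6, 0 left

4 bins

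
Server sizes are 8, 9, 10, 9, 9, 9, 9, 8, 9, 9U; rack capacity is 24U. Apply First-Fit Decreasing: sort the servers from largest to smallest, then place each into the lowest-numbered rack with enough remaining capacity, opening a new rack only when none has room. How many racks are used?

Sorted descending: 10, 9, 9, 9, 9, 9, 9, 9, 8, 8.
10U → rack 1 (remaining 14U)
9U → rack 1 (remaining 5U)
9U → rack 2 (remaining 15U)
9U → rack 2 (remaining 6U)
9U → rack 3 (remaining 15U)
9U → rack 3 (remaining 6U)
9U → rack 4 (remaining 15U)
9U → rack 4 (remaining 6U)
8U → rack 5 (remaining 16U)
8U → rack 5 (remaining 8U)

5 racks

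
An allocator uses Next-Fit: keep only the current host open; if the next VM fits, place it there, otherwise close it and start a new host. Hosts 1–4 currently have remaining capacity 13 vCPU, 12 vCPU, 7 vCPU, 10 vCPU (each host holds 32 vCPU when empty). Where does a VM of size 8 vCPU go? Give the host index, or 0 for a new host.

Next-Fit only looks at host 4, which has 10 vCPU free.
8 vCPU fits there.

4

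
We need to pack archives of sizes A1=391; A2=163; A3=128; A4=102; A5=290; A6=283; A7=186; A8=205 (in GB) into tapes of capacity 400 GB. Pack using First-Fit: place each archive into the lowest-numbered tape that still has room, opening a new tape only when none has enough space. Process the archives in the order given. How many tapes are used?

Put A1 (391 GB) in tape 1; 9 GB remain.
Put A2 (163 GB) in tape 2; 237 GB remain.
Put A3 (128 GB) in tape 2; 109 GB remain.
Put A4 (102 GB) in tape 2; 7 GB remain.
Put A5 (290 GB) in tape 3; 110 GB remain.
Put A6 (283 GB) in tape 4; 117 GB remain.
Put A7 (186 GB) in tape 5; 214 GB remain.
Put A8 (205 GB) in tape 5; 9 GB remain.

5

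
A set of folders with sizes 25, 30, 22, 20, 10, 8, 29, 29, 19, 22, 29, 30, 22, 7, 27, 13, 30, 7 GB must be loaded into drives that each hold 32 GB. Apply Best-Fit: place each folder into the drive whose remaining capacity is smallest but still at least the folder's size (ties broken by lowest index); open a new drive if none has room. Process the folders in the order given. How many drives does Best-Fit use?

13 drives

Put 25 GB in drive 1; 7 GB remain.
Put 30 GB in drive 2; 2 GB remain.
Put 22 GB in drive 3; 10 GB remain.
Put 20 GB in drive 4; 12 GB remain.
Put 10 GB in drive 3; 0 GB remain.
Put 8 GB in drive 4; 4 GB remain.
Put 29 GB in drive 5; 3 GB remain.
Put 29 GB in drive 6; 3 GB remain.
Put 19 GB in drive 7; 13 GB remain.
Put 22 GB in drive 8; 10 GB remain.
Put 29 GB in drive 9; 3 GB remain.
Put 30 GB in drive 10; 2 GB remain.
Put 22 GB in drive 11; 10 GB remain.
Put 7 GB in drive 1; 0 GB remain.
Put 27 GB in drive 12; 5 GB remain.
Put 13 GB in drive 7; 0 GB remain.
Put 30 GB in drive 13; 2 GB remain.
Put 7 GB in drive 8; 3 GB remain.
Final drives: [25,7] [30] [22,10] [20,8] [29] [29] [19,13] [22,7] [29] [30] [22] [27] [30].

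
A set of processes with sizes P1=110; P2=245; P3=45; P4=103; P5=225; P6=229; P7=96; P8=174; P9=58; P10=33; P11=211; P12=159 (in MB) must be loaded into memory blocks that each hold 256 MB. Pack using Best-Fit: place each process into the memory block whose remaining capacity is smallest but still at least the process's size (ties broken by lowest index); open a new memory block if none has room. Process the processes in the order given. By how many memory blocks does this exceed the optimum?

1

Best-Fit: [110,45,96] [245] [103,33] [225] [229] [174,58] [211] [159] → 8 memory blocks.
Total size 1688 MB; any packing needs at least ⌈1688/256⌉ = 7 memory blocks.
An optimal packing achieves that bound: [245] [229] [225] [211,45] [174,58] [159,96] [110,103,33] → 7 memory blocks.
Excess: 8 − 7 = 1.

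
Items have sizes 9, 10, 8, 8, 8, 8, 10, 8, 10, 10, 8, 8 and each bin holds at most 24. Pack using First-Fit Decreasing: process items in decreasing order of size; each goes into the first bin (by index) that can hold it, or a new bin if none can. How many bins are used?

Sorted descending: 10, 10, 10, 10, 9, 8, 8, 8, 8, 8, 8, 8.
10 → bin 1 (remaining 14)
10 → bin 1 (remaining 4)
10 → bin 2 (remaining 14)
10 → bin 2 (remaining 4)
9 → bin 3 (remaining 15)
8 → bin 3 (remaining 7)
8 → bin 4 (remaining 16)
8 → bin 4 (remaining 8)
8 → bin 4 (remaining 0)
8 → bin 5 (remaining 16)
8 → bin 5 (remaining 8)
8 → bin 5 (remaining 0)
Final bins: [10,10] [10,10] [9,8] [8,8,8] [8,8,8].

5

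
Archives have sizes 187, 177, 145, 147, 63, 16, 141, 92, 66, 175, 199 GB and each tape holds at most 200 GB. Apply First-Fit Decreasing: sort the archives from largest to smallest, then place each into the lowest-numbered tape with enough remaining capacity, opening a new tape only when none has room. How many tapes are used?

Sorted descending: 199, 187, 177, 175, 147, 145, 141, 92, 66, 63, 16.
199 GB → tape 1 (remaining 1 GB)
187 GB → tape 2 (remaining 13 GB)
177 GB → tape 3 (remaining 23 GB)
175 GB → tape 4 (remaining 25 GB)
147 GB → tape 5 (remaining 53 GB)
145 GB → tape 6 (remaining 55 GB)
141 GB → tape 7 (remaining 59 GB)
92 GB → tape 8 (remaining 108 GB)
66 GB → tape 8 (remaining 42 GB)
63 GB → tape 9 (remaining 137 GB)
16 GB → tape 3 (remaining 7 GB)
Final tapes: [199] [187] [177,16] [175] [147] [145] [141] [92,66] [63].

9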